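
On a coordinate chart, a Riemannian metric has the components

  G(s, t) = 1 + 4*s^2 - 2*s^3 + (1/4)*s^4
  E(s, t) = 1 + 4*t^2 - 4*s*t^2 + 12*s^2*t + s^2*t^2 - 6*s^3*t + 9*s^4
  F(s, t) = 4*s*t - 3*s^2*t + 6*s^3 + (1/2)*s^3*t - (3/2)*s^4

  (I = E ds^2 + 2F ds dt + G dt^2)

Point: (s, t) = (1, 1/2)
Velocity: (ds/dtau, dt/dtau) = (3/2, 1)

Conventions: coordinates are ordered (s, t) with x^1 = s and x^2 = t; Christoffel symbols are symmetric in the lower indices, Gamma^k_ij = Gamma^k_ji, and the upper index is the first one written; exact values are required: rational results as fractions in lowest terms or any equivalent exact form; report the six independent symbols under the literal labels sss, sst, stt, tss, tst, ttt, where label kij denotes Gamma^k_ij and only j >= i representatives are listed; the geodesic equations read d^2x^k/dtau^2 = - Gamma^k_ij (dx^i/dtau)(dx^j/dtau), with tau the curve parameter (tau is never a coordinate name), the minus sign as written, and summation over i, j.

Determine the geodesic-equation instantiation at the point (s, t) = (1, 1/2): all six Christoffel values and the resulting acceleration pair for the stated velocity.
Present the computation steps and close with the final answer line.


E = 53/4, F = 21/4, G = 13/4 at the point
E_s = 77/2, E_t = 7, F_s = 47/4, F_t = 3/2, G_s = 3, G_t = 0
EG - F^2 = 31/2;  g^inv = (2/31) * [[13/4, -21/4], [-21/4, 53/4]]
first-kind symbols [ij,l] = (1/2)(d_i g_jl + d_j g_il - d_l g_ij): [ss,s] = E_s/2 = 77/4, [ss,t] = F_s - E_t/2 = 33/4, [st,s] = E_t/2 = 7/2, [st,t] = G_s/2 = 3/2, [tt,s] = F_t - G_s/2 = 0, [tt,t] = G_t/2 = 0
Gamma^s_ij = (G*[ij,s] - F*[ij,t])/(EG - F^2), Gamma^t_ij = (E*[ij,t] - F*[ij,s])/(EG - F^2)
Gamma_sss = 77/62, Gamma_sst = 7/31, Gamma_stt = 0, Gamma_tss = 33/62, Gamma_tst = 3/31, Gamma_ttt = 0
d^2s/dtau^2 = -(Gamma_sss*(3/2)^2 + 2*Gamma_sst*(3/2)*(1) + Gamma_stt*(1)^2) = -861/248
d^2t/dtau^2 = -(Gamma_tss*(3/2)^2 + 2*Gamma_tst*(3/2)*(1) + Gamma_ttt*(1)^2) = -369/248

Answer: Gamma_sss = 77/62, Gamma_sst = 7/31, Gamma_stt = 0, Gamma_tss = 33/62, Gamma_tst = 3/31, Gamma_ttt = 0; accelerations (d^2s/dtau^2, d^2t/dtau^2) = (-861/248, -369/248)


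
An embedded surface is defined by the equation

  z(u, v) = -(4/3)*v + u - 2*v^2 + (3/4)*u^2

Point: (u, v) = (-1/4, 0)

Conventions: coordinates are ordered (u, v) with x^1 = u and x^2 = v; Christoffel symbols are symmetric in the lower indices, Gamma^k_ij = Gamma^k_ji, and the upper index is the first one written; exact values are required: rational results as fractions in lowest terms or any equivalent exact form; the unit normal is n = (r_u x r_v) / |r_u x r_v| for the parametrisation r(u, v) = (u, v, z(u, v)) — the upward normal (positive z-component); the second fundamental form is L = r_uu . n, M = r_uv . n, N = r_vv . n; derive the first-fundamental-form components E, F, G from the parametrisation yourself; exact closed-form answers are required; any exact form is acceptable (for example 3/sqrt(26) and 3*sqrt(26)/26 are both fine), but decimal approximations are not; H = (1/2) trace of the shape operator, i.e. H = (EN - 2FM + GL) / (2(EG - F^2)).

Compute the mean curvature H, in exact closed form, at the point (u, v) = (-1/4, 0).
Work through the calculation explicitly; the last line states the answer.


z_u = 5/8, z_v = -4/3, z_uu = 3/2, z_uv = 0, z_vv = -4
E = 89/64, F = -5/6, G = 25/9; answer radicand W^2 = 1825/576
unnormalised second-form numerators: l = 3/2, m = 0, n = -4; L = l/sqrt(1825/576), and similarly M = m/sqrt(W^2), N = n/sqrt(W^2)
H = (E*n - 2*F*m + G*l) / (2*(EG - F^2)*sqrt(W^2)); E*n - 2*F*m + G*l = -67/48, EG - F^2 = 1825/576, so H = (-402/1825)/sqrt(1825/576)

Answer: H = -9648*sqrt(73)/666125


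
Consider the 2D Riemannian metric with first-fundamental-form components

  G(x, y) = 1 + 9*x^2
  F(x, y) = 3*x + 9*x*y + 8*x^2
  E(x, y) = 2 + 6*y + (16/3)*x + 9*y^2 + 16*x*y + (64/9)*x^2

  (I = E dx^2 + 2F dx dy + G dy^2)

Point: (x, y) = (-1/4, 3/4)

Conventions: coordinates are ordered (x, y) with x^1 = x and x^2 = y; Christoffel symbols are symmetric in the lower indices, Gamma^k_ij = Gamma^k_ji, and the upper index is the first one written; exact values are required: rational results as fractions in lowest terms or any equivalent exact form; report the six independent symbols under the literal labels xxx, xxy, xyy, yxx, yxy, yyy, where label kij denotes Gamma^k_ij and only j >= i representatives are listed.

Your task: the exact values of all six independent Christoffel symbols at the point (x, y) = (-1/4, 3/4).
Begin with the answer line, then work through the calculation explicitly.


Answer: Gamma_xxx = 496/593, Gamma_xxy = 558/593, Gamma_xyy = 0, Gamma_yxx = -144/593, Gamma_yxy = -162/593, Gamma_yyy = 0

E = 1105/144, F = -31/16, G = 25/16 at the point
E_x = 124/9, E_y = 31/2, F_x = 23/4, F_y = -9/4, G_x = -9/2, G_y = 0
EG - F^2 = 593/72;  g^inv = (72/593) * [[25/16, 31/16], [31/16, 1105/144]]
first-kind symbols [ij,l] = (1/2)(d_i g_jl + d_j g_il - d_l g_ij): [xx,x] = E_x/2 = 62/9, [xx,y] = F_x - E_y/2 = -2, [xy,x] = E_y/2 = 31/4, [xy,y] = G_x/2 = -9/4, [yy,x] = F_y - G_x/2 = 0, [yy,y] = G_y/2 = 0
Gamma^x_ij = (G*[ij,x] - F*[ij,y])/(EG - F^2), Gamma^y_ij = (E*[ij,y] - F*[ij,x])/(EG - F^2)


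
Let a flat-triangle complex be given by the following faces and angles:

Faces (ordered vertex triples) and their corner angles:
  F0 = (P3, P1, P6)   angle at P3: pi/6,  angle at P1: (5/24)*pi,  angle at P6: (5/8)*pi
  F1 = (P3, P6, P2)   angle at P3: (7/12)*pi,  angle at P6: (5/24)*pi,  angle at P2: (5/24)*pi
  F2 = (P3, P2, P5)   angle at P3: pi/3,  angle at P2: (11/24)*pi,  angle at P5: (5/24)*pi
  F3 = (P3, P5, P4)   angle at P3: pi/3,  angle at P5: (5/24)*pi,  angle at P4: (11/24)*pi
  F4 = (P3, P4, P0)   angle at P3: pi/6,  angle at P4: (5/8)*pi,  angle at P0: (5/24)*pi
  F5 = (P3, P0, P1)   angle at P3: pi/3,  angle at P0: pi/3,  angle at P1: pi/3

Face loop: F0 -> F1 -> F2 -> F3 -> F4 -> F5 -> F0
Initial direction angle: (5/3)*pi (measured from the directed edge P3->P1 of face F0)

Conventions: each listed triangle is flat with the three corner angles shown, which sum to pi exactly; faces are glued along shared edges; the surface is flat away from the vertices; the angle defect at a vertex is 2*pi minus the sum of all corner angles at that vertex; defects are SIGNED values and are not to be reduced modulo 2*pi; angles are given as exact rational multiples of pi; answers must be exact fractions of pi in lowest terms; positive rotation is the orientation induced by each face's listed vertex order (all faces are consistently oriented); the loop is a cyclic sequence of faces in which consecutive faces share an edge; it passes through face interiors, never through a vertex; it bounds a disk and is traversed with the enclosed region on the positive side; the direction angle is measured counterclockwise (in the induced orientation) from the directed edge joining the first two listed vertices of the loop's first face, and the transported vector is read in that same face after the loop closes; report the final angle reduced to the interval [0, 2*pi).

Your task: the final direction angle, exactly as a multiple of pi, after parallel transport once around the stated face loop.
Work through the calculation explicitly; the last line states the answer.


enclosed vertex P3: corner angles sum to (23/12)*pi, defect = 2*pi - (23/12)*pi = pi/12
summing the enclosed defects onto the initial angle, mod 2*pi in the induced orientation:
final angle = (5/3)*pi + pi/12 = (7/4)*pi (mod 2*pi)

Answer: final direction angle = (7/4)*pi


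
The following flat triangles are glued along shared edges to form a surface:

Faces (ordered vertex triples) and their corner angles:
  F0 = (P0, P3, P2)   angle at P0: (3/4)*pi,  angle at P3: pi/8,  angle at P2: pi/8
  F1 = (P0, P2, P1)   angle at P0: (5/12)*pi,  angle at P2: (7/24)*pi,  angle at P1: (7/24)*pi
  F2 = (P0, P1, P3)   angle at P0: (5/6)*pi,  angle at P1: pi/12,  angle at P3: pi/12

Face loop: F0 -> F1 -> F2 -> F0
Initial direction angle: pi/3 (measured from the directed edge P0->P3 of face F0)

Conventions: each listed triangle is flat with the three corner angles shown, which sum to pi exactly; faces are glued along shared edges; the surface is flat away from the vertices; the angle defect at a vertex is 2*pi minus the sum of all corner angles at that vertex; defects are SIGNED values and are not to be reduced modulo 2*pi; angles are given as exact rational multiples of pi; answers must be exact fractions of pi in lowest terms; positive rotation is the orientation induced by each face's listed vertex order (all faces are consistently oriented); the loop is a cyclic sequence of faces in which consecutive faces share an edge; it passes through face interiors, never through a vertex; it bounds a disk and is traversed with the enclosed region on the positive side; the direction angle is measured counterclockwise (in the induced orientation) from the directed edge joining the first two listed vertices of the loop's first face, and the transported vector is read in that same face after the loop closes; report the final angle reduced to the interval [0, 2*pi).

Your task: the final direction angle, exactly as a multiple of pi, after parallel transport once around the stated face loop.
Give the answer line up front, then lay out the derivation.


Answer: final direction angle = pi/3

enclosed vertex P0: corner angles sum to 2*pi, defect = 2*pi - 2*pi = 0
summing the enclosed defects onto the initial angle, mod 2*pi in the induced orientation:
final angle = pi/3 + 0 = pi/3 (mod 2*pi)


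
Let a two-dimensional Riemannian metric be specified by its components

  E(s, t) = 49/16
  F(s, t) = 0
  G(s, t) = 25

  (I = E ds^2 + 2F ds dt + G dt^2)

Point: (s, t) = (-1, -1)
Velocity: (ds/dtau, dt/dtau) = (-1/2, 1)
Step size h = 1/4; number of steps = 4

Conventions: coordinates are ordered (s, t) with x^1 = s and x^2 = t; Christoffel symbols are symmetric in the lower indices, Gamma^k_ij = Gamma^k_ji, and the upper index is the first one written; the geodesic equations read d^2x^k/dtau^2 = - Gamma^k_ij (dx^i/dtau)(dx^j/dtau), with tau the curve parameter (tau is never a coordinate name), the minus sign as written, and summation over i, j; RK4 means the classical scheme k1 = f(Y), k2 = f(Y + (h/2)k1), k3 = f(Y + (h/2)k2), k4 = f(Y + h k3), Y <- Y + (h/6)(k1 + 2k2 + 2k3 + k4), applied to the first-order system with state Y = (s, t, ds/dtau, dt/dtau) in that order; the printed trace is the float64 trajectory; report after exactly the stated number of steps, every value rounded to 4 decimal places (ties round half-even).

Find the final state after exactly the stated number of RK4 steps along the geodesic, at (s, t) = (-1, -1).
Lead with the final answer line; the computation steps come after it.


Answer: s = -1.5000, t = 0.0000, ds/dtau = -0.5000, dt/dtau = 1.0000

f(Y) = (ds/dtau, dt/dtau, -Gamma^s_ij Y'^i Y'^j, -Gamma^t_ij Y'^i Y'^j) with the Gammas evaluated at the stage position; h = 0.250000; intermediate values shown to 6 dp
step 0: s = -1.0000, t = -1.0000, ds/dtau = -0.5000, dt/dtau = 1.0000
step 1:
  k1: at (s, t) = (-1.000000, -1.000000), (ds/dtau, dt/dtau) = (-0.500000, 1.000000); Gamma_sss = 0.000000, Gamma_sst = 0.000000, Gamma_stt = 0.000000, Gamma_tss = 0.000000, Gamma_tst = 0.000000, Gamma_ttt = 0.000000; k1 = (-0.500000, 1.000000, 0.000000, 0.000000)
  k2: at (s, t) = (-1.062500, -0.875000), (ds/dtau, dt/dtau) = (-0.500000, 1.000000); Gamma_sss = 0.000000, Gamma_sst = 0.000000, Gamma_stt = 0.000000, Gamma_tss = 0.000000, Gamma_tst = 0.000000, Gamma_ttt = 0.000000; k2 = (-0.500000, 1.000000, 0.000000, 0.000000)
  k3: at (s, t) = (-1.062500, -0.875000), (ds/dtau, dt/dtau) = (-0.500000, 1.000000); Gamma_sss = 0.000000, Gamma_sst = 0.000000, Gamma_stt = 0.000000, Gamma_tss = 0.000000, Gamma_tst = 0.000000, Gamma_ttt = 0.000000; k3 = (-0.500000, 1.000000, 0.000000, 0.000000)
  k4: at (s, t) = (-1.125000, -0.750000), (ds/dtau, dt/dtau) = (-0.500000, 1.000000); Gamma_sss = 0.000000, Gamma_sst = 0.000000, Gamma_stt = 0.000000, Gamma_tss = 0.000000, Gamma_tst = 0.000000, Gamma_ttt = 0.000000; k4 = (-0.500000, 1.000000, 0.000000, 0.000000)
  Y <- Y + (h/6)(k1 + 2k2 + 2k3 + k4): s = -1.1250, t = -0.7500, ds/dtau = -0.5000, dt/dtau = 1.0000
step 2:
  k1: at (s, t) = (-1.125000, -0.750000), (ds/dtau, dt/dtau) = (-0.500000, 1.000000); Gamma_sss = 0.000000, Gamma_sst = 0.000000, Gamma_stt = 0.000000, Gamma_tss = 0.000000, Gamma_tst = 0.000000, Gamma_ttt = 0.000000; k1 = (-0.500000, 1.000000, 0.000000, 0.000000)
  k2: at (s, t) = (-1.187500, -0.625000), (ds/dtau, dt/dtau) = (-0.500000, 1.000000); Gamma_sss = 0.000000, Gamma_sst = 0.000000, Gamma_stt = 0.000000, Gamma_tss = 0.000000, Gamma_tst = 0.000000, Gamma_ttt = 0.000000; k2 = (-0.500000, 1.000000, 0.000000, 0.000000)
  k3: at (s, t) = (-1.187500, -0.625000), (ds/dtau, dt/dtau) = (-0.500000, 1.000000); Gamma_sss = 0.000000, Gamma_sst = 0.000000, Gamma_stt = 0.000000, Gamma_tss = 0.000000, Gamma_tst = 0.000000, Gamma_ttt = 0.000000; k3 = (-0.500000, 1.000000, 0.000000, 0.000000)
  k4: at (s, t) = (-1.250000, -0.500000), (ds/dtau, dt/dtau) = (-0.500000, 1.000000); Gamma_sss = 0.000000, Gamma_sst = 0.000000, Gamma_stt = 0.000000, Gamma_tss = 0.000000, Gamma_tst = 0.000000, Gamma_ttt = 0.000000; k4 = (-0.500000, 1.000000, 0.000000, 0.000000)
  Y <- Y + (h/6)(k1 + 2k2 + 2k3 + k4): s = -1.2500, t = -0.5000, ds/dtau = -0.5000, dt/dtau = 1.0000
step 3:
  k1: at (s, t) = (-1.250000, -0.500000), (ds/dtau, dt/dtau) = (-0.500000, 1.000000); Gamma_sss = 0.000000, Gamma_sst = 0.000000, Gamma_stt = 0.000000, Gamma_tss = 0.000000, Gamma_tst = 0.000000, Gamma_ttt = 0.000000; k1 = (-0.500000, 1.000000, 0.000000, 0.000000)
  k2: at (s, t) = (-1.312500, -0.375000), (ds/dtau, dt/dtau) = (-0.500000, 1.000000); Gamma_sss = 0.000000, Gamma_sst = 0.000000, Gamma_stt = 0.000000, Gamma_tss = 0.000000, Gamma_tst = 0.000000, Gamma_ttt = 0.000000; k2 = (-0.500000, 1.000000, 0.000000, 0.000000)
  k3: at (s, t) = (-1.312500, -0.375000), (ds/dtau, dt/dtau) = (-0.500000, 1.000000); Gamma_sss = 0.000000, Gamma_sst = 0.000000, Gamma_stt = 0.000000, Gamma_tss = 0.000000, Gamma_tst = 0.000000, Gamma_ttt = 0.000000; k3 = (-0.500000, 1.000000, 0.000000, 0.000000)
  k4: at (s, t) = (-1.375000, -0.250000), (ds/dtau, dt/dtau) = (-0.500000, 1.000000); Gamma_sss = 0.000000, Gamma_sst = 0.000000, Gamma_stt = 0.000000, Gamma_tss = 0.000000, Gamma_tst = 0.000000, Gamma_ttt = 0.000000; k4 = (-0.500000, 1.000000, 0.000000, 0.000000)
  Y <- Y + (h/6)(k1 + 2k2 + 2k3 + k4): s = -1.3750, t = -0.2500, ds/dtau = -0.5000, dt/dtau = 1.0000
step 4:
  k1: at (s, t) = (-1.375000, -0.250000), (ds/dtau, dt/dtau) = (-0.500000, 1.000000); Gamma_sss = 0.000000, Gamma_sst = 0.000000, Gamma_stt = 0.000000, Gamma_tss = 0.000000, Gamma_tst = 0.000000, Gamma_ttt = 0.000000; k1 = (-0.500000, 1.000000, 0.000000, 0.000000)
  k2: at (s, t) = (-1.437500, -0.125000), (ds/dtau, dt/dtau) = (-0.500000, 1.000000); Gamma_sss = 0.000000, Gamma_sst = 0.000000, Gamma_stt = 0.000000, Gamma_tss = 0.000000, Gamma_tst = 0.000000, Gamma_ttt = 0.000000; k2 = (-0.500000, 1.000000, 0.000000, 0.000000)
  k3: at (s, t) = (-1.437500, -0.125000), (ds/dtau, dt/dtau) = (-0.500000, 1.000000); Gamma_sss = 0.000000, Gamma_sst = 0.000000, Gamma_stt = 0.000000, Gamma_tss = 0.000000, Gamma_tst = 0.000000, Gamma_ttt = 0.000000; k3 = (-0.500000, 1.000000, 0.000000, 0.000000)
  k4: at (s, t) = (-1.500000, 0.000000), (ds/dtau, dt/dtau) = (-0.500000, 1.000000); Gamma_sss = 0.000000, Gamma_sst = 0.000000, Gamma_stt = 0.000000, Gamma_tss = 0.000000, Gamma_tst = 0.000000, Gamma_ttt = 0.000000; k4 = (-0.500000, 1.000000, 0.000000, 0.000000)
  Y <- Y + (h/6)(k1 + 2k2 + 2k3 + k4): s = -1.5000, t = 0.0000, ds/dtau = -0.5000, dt/dtau = 1.0000


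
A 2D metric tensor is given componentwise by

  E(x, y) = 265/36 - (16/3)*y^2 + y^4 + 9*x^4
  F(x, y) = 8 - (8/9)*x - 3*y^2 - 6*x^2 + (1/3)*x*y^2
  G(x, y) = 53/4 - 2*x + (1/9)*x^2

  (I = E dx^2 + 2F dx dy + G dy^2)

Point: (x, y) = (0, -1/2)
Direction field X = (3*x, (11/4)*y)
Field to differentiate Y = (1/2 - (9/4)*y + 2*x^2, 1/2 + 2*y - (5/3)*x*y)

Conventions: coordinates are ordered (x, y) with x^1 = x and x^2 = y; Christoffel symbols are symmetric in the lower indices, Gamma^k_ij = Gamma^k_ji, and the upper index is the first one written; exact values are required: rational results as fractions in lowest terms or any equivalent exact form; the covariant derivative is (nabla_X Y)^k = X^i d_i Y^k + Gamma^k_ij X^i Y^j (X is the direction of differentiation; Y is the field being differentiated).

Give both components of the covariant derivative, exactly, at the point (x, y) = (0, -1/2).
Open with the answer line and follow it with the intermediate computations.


Answer: (nabla_X Y)^x = 94083/74080, (nabla_X Y)^y = -14663/9260

E = 877/144, F = 29/4, G = 53/4 at the point
E_x = 0, E_y = 29/6, F_x = -29/36, F_y = 3, G_x = -2, G_y = 0
EG - F^2 = 16205/576;  g^inv = (576/16205) * [[53/4, -29/4], [-29/4, 877/144]]
first-kind symbols [ij,l] = (1/2)(d_i g_jl + d_j g_il - d_l g_ij): [xx,x] = E_x/2 = 0, [xx,y] = F_x - E_y/2 = -29/9, [xy,x] = E_y/2 = 29/12, [xy,y] = G_x/2 = -1, [yy,x] = F_y - G_x/2 = 4, [yy,y] = G_y/2 = 0
Gamma^x_ij = (G*[ij,x] - F*[ij,y])/(EG - F^2), Gamma^y_ij = (E*[ij,y] - F*[ij,x])/(EG - F^2)
Gamma_xxx = 13456/16205, Gamma_xxy = 4524/3241, Gamma_xyy = 30528/16205, Gamma_yxx = -101732/145845, Gamma_yxy = -2720/3241, Gamma_yyy = -16704/16205
X = (0, -11/8), Y = (13/8, -1/2) at the point


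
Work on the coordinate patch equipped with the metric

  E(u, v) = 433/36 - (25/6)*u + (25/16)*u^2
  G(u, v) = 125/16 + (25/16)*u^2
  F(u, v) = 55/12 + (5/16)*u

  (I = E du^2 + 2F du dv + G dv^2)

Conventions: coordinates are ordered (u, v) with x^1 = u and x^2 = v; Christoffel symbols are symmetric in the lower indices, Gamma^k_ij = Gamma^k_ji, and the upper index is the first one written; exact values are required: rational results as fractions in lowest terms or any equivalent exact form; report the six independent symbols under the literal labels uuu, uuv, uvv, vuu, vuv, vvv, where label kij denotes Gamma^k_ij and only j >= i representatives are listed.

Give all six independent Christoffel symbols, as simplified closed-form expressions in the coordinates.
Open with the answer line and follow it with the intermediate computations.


Answer: Gamma_uuu = (225*u^3 - 300*u^2 + 1116*u - 1632)/(225*u^4 - 600*u^3 + 2848*u^2 - 3264*u + 6724), Gamma_uuv = (-45*u^2 - 660*u)/(225*u^4 - 600*u^3 + 2848*u^2 - 3264*u + 6724), Gamma_uvv = (-225*u^3 - 1125*u)/(225*u^4 - 600*u^3 + 2848*u^2 - 3264*u + 6724), Gamma_vuu = (6132 - 3600*u)/(1125*u^4 - 3000*u^3 + 14240*u^2 - 16320*u + 33620), Gamma_vuv = (225*u^3 - 600*u^2 + 1732*u)/(225*u^4 - 600*u^3 + 2848*u^2 - 3264*u + 6724), Gamma_vvv = (45*u^2 + 660*u)/(225*u^4 - 600*u^3 + 2848*u^2 - 3264*u + 6724)

E = 433/36 - (25/6)*u + (25/16)*u^2; F = 55/12 + (5/16)*u; G = 125/16 + (25/16)*u^2
Gamma^k_ij = (1/2) g^{kl} (d_i g_jl + d_j g_il - d_l g_ij), with g^inv = (1/(EG-F^2)) [[G, -F], [-F, E]]
first partials: E_u = -25/6 + (25/8)*u, E_v = 0, F_u = 5/16, F_v = 0, G_u = (25/8)*u, G_v = 0
D = EG - F^2 = 42025/576 - (425/12)*u + (2225/72)*u^2 - (625/96)*u^3 + (625/256)*u^4
expanded: Gamma^u_uu = (G E_u - 2F F_u + F E_v)/(2D), Gamma^u_uv = (G E_v - F G_u)/(2D), Gamma^u_vv = (2G F_v - G G_u - F G_v)/(2D), Gamma^v_uu = (2E F_u - E E_v - F E_u)/(2D), Gamma^v_uv = (E G_u - F E_v)/(2D), Gamma^v_vv = (E G_v - 2F F_v + F G_u)/(2D); substitute and cancel common factors


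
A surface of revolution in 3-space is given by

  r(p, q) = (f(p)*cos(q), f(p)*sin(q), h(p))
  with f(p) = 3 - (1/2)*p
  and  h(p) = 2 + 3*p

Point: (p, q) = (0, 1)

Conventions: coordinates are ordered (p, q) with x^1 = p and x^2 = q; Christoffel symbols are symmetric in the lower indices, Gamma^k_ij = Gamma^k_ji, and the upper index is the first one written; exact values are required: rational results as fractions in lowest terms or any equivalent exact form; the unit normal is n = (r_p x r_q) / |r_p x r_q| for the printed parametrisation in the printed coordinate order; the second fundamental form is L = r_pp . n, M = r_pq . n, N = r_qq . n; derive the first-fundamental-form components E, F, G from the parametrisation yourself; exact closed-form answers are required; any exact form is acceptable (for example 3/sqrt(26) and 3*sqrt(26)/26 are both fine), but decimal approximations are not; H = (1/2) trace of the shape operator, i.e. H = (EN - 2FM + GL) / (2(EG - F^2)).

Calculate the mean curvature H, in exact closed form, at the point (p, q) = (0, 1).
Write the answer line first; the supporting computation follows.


Answer: H = sqrt(37)/37

f = 3, f' = -1/2, f'' = 0, h' = 3, h'' = 0
E = 37/4, F = 0, G = 9; answer radicand W^2 = 37/4
unnormalised second-form numerators: l = 0, m = 0, n = 9; L = l/sqrt(37/4), and similarly M = m/sqrt(W^2), N = n/sqrt(W^2)
H = (E*n - 2*F*m + G*l) / (2*(EG - F^2)*sqrt(W^2)); E*n - 2*F*m + G*l = 333/4, EG - F^2 = 333/4, so H = (1/2)/sqrt(37/4)


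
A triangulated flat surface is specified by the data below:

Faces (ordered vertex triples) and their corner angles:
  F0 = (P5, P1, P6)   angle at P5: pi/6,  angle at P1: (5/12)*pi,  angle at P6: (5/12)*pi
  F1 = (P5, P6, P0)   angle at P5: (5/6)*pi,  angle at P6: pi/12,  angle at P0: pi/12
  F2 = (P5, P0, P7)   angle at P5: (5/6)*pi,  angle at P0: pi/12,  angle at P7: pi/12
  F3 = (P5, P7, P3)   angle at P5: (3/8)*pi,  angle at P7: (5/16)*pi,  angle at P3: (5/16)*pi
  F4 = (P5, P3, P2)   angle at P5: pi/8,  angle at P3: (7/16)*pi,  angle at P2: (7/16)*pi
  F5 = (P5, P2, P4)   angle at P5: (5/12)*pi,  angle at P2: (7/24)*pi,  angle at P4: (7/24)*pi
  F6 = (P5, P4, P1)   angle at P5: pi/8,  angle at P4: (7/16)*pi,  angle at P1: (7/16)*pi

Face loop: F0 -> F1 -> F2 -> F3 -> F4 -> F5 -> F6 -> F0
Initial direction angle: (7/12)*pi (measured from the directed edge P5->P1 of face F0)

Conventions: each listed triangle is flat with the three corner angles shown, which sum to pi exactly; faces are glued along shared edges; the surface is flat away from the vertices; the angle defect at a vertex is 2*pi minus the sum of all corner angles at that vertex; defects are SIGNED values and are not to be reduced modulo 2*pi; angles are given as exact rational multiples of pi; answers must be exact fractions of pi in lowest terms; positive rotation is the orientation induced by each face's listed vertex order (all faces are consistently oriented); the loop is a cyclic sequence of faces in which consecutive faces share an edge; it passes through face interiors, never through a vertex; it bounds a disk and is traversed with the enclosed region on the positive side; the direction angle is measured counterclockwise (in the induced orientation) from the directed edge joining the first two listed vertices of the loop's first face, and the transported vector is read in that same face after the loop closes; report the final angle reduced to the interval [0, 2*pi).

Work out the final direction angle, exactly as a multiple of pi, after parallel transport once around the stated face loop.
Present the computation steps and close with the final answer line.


enclosed vertex P5: corner angles sum to (23/8)*pi, defect = 2*pi - (23/8)*pi = (-7/8)*pi
holonomy = initial angle + sum of enclosed defects (mod 2*pi), positive in the induced orientation
final angle = (7/12)*pi - (7/8)*pi = (41/24)*pi (mod 2*pi)

Answer: final direction angle = (41/24)*pi


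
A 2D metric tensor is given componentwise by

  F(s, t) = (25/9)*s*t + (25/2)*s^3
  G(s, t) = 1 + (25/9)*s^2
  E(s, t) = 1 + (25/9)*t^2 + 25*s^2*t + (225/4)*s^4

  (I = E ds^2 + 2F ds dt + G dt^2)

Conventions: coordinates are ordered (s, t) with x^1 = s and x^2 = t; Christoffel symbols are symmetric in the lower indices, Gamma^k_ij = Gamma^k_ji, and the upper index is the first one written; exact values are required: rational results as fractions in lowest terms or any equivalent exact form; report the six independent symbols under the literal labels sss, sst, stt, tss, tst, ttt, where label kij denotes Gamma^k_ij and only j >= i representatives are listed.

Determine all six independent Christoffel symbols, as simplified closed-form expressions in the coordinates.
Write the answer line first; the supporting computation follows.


Answer: Gamma_sss = (4050*s^3 + 900*s*t)/(2025*s^4 + 900*s^2*t + 100*s^2 + 100*t^2 + 36), Gamma_sst = (450*s^2 + 100*t)/(2025*s^4 + 900*s^2*t + 100*s^2 + 100*t^2 + 36), Gamma_stt = 0, Gamma_tss = 900*s^2/(2025*s^4 + 900*s^2*t + 100*s^2 + 100*t^2 + 36), Gamma_tst = 100*s/(2025*s^4 + 900*s^2*t + 100*s^2 + 100*t^2 + 36), Gamma_ttt = 0

E = 1 + (25/9)*t^2 + 25*s^2*t + (225/4)*s^4; F = (25/9)*s*t + (25/2)*s^3; G = 1 + (25/9)*s^2
Gamma^k_ij = (1/2) g^{kl} (d_i g_jl + d_j g_il - d_l g_ij), with g^inv = (1/(EG-F^2)) [[G, -F], [-F, E]]
first partials: E_s = 50*s*t + 225*s^3, E_t = (50/9)*t + 25*s^2, F_s = (25/9)*t + (75/2)*s^2, F_t = (25/9)*s, G_s = (50/9)*s, G_t = 0
D = EG - F^2 = 1 + (25/9)*t^2 + (25/9)*s^2 + 25*s^2*t + (225/4)*s^4
expanded: Gamma^s_ss = (G E_s - 2F F_s + F E_t)/(2D), Gamma^s_st = (G E_t - F G_s)/(2D), Gamma^s_tt = (2G F_t - G G_s - F G_t)/(2D), Gamma^t_ss = (2E F_s - E E_t - F E_s)/(2D), Gamma^t_st = (E G_s - F E_t)/(2D), Gamma^t_tt = (E G_t - 2F F_t + F G_s)/(2D); substitute and cancel common factors


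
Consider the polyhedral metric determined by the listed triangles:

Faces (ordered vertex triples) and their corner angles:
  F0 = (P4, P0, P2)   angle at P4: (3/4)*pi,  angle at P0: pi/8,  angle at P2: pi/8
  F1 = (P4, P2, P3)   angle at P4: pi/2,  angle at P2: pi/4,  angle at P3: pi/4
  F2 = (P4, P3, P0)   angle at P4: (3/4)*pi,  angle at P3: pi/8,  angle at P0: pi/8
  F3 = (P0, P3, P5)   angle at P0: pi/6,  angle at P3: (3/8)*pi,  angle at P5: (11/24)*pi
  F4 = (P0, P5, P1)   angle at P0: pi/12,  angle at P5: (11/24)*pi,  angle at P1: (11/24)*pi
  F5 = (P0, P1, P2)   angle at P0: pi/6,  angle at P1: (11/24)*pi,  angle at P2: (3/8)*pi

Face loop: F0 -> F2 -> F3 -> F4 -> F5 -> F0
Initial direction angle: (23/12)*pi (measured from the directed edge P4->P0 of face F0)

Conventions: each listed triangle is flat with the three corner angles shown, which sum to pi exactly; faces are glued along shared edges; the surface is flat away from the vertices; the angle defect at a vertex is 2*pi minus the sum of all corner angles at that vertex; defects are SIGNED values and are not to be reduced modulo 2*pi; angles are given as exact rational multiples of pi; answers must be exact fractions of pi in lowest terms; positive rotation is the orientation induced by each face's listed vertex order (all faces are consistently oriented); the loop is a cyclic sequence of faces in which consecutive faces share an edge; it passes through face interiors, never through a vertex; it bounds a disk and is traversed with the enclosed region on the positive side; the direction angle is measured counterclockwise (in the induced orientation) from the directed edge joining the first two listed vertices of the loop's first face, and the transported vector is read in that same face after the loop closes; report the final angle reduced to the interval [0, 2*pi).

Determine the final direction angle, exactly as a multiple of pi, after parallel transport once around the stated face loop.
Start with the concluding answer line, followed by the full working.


Answer: final direction angle = (5/4)*pi

enclosed vertex P0: corner angles sum to (2/3)*pi, defect = 2*pi - (2/3)*pi = (4/3)*pi
by Gauss-Bonnet the loop rotates the vector by the enclosed defect sum (positive orientation, mod 2*pi)
final angle = (23/12)*pi + (4/3)*pi = (5/4)*pi (mod 2*pi)


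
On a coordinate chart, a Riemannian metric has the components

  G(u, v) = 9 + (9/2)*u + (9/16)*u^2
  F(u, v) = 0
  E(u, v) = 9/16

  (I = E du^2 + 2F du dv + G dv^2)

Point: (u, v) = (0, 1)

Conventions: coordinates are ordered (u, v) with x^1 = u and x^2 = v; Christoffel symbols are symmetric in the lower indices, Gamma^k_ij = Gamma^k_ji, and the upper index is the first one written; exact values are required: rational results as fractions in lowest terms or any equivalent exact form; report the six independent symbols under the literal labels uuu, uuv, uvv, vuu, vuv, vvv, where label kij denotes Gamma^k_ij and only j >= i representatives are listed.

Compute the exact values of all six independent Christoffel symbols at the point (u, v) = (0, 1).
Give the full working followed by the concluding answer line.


E = 9/16, F = 0, G = 9 at the point
E_u = 0, E_v = 0, F_u = 0, F_v = 0, G_u = 9/2, G_v = 0
EG - F^2 = 81/16;  g^inv = (16/81) * [[9, 0], [0, 9/16]]
first-kind symbols [ij,l] = (1/2)(d_i g_jl + d_j g_il - d_l g_ij): [uu,u] = E_u/2 = 0, [uu,v] = F_u - E_v/2 = 0, [uv,u] = E_v/2 = 0, [uv,v] = G_u/2 = 9/4, [vv,u] = F_v - G_u/2 = -9/4, [vv,v] = G_v/2 = 0
Gamma^u_ij = (G*[ij,u] - F*[ij,v])/(EG - F^2), Gamma^v_ij = (E*[ij,v] - F*[ij,u])/(EG - F^2)

Answer: Gamma_uuu = 0, Gamma_uuv = 0, Gamma_uvv = -4, Gamma_vuu = 0, Gamma_vuv = 1/4, Gamma_vvv = 0


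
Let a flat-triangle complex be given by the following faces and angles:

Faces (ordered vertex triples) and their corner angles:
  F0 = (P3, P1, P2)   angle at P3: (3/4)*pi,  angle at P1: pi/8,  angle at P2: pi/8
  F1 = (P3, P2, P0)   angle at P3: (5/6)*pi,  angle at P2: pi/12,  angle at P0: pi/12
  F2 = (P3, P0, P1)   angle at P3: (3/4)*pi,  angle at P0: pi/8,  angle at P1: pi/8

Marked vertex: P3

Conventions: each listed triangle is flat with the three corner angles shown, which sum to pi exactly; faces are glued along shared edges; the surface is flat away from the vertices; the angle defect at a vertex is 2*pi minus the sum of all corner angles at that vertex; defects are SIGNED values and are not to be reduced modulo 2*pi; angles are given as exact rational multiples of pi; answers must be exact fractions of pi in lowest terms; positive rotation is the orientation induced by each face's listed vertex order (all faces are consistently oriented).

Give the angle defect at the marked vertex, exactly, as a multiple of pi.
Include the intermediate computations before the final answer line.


Sum of corner angles at P3: (7/3)*pi
defect = 2*pi - (7/3)*pi

Answer: defect(P3) = -pi/3


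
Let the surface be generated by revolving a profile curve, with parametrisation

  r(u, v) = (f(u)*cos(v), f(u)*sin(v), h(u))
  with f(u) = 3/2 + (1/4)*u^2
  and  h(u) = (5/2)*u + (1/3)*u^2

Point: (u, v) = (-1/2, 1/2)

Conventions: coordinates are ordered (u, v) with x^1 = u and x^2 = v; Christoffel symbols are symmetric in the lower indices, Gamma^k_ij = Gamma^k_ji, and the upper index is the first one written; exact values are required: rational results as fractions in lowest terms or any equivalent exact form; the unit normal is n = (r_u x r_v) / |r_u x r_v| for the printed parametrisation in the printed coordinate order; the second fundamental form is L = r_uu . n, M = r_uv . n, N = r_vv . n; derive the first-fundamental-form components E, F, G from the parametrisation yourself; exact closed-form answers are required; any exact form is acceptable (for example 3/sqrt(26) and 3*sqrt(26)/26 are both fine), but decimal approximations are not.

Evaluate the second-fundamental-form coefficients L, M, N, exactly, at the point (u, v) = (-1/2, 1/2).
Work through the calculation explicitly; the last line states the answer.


f = 25/16, f' = -1/4, f'' = 1/2, h' = 13/6, h'' = 2/3
E = 685/144, F = 0, G = 625/256; answer radicand W^2 = 685/144
unnormalised second-form numerators: l = -5/4, m = 0, n = 325/96; L = l/sqrt(685/144), and similarly M = m/sqrt(W^2), N = n/sqrt(W^2)

Answer: L = -3*sqrt(685)/137, M = 0, N = 65*sqrt(685)/1096


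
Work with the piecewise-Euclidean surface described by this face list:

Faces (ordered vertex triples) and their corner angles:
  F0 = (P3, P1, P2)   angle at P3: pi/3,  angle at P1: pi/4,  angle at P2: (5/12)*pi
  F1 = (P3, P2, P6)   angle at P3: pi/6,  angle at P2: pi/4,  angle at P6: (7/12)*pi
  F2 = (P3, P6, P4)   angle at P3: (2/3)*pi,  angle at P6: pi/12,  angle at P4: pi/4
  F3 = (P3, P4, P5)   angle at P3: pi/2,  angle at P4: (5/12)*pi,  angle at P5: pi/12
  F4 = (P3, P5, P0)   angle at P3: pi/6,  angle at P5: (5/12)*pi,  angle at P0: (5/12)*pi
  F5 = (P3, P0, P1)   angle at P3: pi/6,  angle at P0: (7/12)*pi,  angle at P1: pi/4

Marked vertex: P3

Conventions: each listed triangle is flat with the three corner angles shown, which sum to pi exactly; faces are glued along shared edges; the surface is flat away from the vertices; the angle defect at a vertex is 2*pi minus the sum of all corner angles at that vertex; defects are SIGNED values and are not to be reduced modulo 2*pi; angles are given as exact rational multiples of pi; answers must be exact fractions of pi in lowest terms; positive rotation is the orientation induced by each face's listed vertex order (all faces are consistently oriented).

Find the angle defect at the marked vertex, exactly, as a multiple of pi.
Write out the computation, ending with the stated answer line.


Sum of corner angles at P3: 2*pi
defect = 2*pi - 2*pi

Answer: defect(P3) = 0


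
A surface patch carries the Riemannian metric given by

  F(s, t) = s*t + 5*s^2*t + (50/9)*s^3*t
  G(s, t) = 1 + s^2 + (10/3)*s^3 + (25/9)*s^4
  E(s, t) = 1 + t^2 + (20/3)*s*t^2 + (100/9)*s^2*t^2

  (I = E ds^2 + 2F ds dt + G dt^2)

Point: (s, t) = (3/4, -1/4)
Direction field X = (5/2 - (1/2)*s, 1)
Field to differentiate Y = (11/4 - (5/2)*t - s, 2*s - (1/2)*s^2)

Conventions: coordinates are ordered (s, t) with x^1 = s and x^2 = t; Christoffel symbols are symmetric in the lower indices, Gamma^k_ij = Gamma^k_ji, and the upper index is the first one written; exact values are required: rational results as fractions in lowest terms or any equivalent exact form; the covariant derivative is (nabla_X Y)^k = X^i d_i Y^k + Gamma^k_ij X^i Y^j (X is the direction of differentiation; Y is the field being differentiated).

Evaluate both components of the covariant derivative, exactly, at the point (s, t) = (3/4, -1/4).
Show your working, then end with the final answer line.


E = 113/64, F = -189/128, G = 985/256 at the point
E_s = 35/24, E_t = -49/8, F_s = -143/32, F_t = 189/32, G_s = 189/16, G_t = 0
EG - F^2 = 1181/256;  g^inv = (256/1181) * [[985/256, 189/128], [189/128, 113/64]]
first-kind symbols [ij,l] = (1/2)(d_i g_jl + d_j g_il - d_l g_ij): [ss,s] = E_s/2 = 35/48, [ss,t] = F_s - E_t/2 = -45/32, [st,s] = E_t/2 = -49/16, [st,t] = G_s/2 = 189/32, [tt,s] = F_t - G_s/2 = 0, [tt,t] = G_t/2 = 0
Gamma^s_ij = (G*[ij,s] - F*[ij,t])/(EG - F^2), Gamma^t_ij = (E*[ij,t] - F*[ij,s])/(EG - F^2)
Gamma_sss = 560/3543, Gamma_sst = -784/1181, Gamma_stt = 0, Gamma_tss = -360/1181, Gamma_tst = 1512/1181, Gamma_ttt = 0
X = (17/8, 1), Y = (21/8, 39/32) at the point

Answer: (nabla_X Y)^s = -136149/18896, (nabla_X Y)^t = 36055/4724


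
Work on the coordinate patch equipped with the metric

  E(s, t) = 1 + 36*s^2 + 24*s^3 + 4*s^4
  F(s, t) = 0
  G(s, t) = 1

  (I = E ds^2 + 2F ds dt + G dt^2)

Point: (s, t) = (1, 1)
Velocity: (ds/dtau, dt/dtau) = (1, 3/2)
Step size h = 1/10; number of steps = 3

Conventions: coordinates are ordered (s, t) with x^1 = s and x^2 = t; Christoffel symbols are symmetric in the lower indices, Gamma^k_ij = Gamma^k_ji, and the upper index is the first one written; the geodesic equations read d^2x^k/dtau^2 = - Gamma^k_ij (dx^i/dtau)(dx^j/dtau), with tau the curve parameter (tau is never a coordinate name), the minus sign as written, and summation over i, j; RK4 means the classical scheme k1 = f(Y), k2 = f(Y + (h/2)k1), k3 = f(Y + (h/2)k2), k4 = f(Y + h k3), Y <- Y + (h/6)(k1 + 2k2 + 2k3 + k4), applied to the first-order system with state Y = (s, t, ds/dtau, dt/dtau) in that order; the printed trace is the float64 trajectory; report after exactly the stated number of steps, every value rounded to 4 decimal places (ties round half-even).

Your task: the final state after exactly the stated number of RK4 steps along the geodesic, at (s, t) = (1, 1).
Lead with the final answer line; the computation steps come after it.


Answer: s = 1.2577, t = 1.4500, ds/dtau = 0.7495, dt/dtau = 1.5000

f(Y) = (ds/dtau, dt/dtau, -Gamma^s_ij Y'^i Y'^j, -Gamma^t_ij Y'^i Y'^j) with the Gammas evaluated at the stage position; h = 0.100000; intermediate values shown to 6 dp
step 0: s = 1.0000, t = 1.0000, ds/dtau = 1.0000, dt/dtau = 1.5000
step 1:
  k1: at (s, t) = (1.000000, 1.000000), (ds/dtau, dt/dtau) = (1.000000, 1.500000); Gamma_sss = 1.230769, Gamma_sst = 0.000000, Gamma_stt = 0.000000, Gamma_tss = 0.000000, Gamma_tst = 0.000000, Gamma_ttt = 0.000000; k1 = (1.000000, 1.500000, -1.230769, 0.000000)
  k2: at (s, t) = (1.050000, 1.075000), (ds/dtau, dt/dtau) = (0.938462, 1.500000); Gamma_sss = 1.182941, Gamma_sst = 0.000000, Gamma_stt = 0.000000, Gamma_tss = 0.000000, Gamma_tst = 0.000000, Gamma_ttt = 0.000000; k2 = (0.938462, 1.500000, -1.041828, 0.000000)
  k3: at (s, t) = (1.046923, 1.075000), (ds/dtau, dt/dtau) = (0.947909, 1.500000); Gamma_sss = 1.185767, Gamma_sst = 0.000000, Gamma_stt = 0.000000, Gamma_tss = 0.000000, Gamma_tst = 0.000000, Gamma_ttt = 0.000000; k3 = (0.947909, 1.500000, -1.065448, 0.000000)
  k4: at (s, t) = (1.094791, 1.150000), (ds/dtau, dt/dtau) = (0.893455, 1.500000); Gamma_sss = 1.143405, Gamma_sst = 0.000000, Gamma_stt = 0.000000, Gamma_tss = 0.000000, Gamma_tst = 0.000000, Gamma_ttt = 0.000000; k4 = (0.893455, 1.500000, -0.912737, 0.000000)
  Y <- Y + (h/6)(k1 + 2k2 + 2k3 + k4): s = 1.0944, t = 1.1500, ds/dtau = 0.8940, dt/dtau = 1.5000
step 2:
  k1: at (s, t) = (1.094437, 1.150000), (ds/dtau, dt/dtau) = (0.894032, 1.500000); Gamma_sss = 1.143707, Gamma_sst = 0.000000, Gamma_stt = 0.000000, Gamma_tss = 0.000000, Gamma_tst = 0.000000, Gamma_ttt = 0.000000; k1 = (0.894032, 1.500000, -0.914158, 0.000000)
  k2: at (s, t) = (1.139138, 1.225000), (ds/dtau, dt/dtau) = (0.848324, 1.500000); Gamma_sss = 1.107004, Gamma_sst = 0.000000, Gamma_stt = 0.000000, Gamma_tss = 0.000000, Gamma_tst = 0.000000, Gamma_ttt = 0.000000; k2 = (0.848324, 1.500000, -0.796661, 0.000000)
  k3: at (s, t) = (1.136853, 1.225000), (ds/dtau, dt/dtau) = (0.854199, 1.500000); Gamma_sss = 1.108818, Gamma_sst = 0.000000, Gamma_stt = 0.000000, Gamma_tss = 0.000000, Gamma_tst = 0.000000, Gamma_ttt = 0.000000; k3 = (0.854199, 1.500000, -0.809056, 0.000000)
  k4: at (s, t) = (1.179857, 1.300000), (ds/dtau, dt/dtau) = (0.813127, 1.500000); Gamma_sss = 1.075746, Gamma_sst = 0.000000, Gamma_stt = 0.000000, Gamma_tss = 0.000000, Gamma_tst = 0.000000, Gamma_ttt = 0.000000; k4 = (0.813127, 1.500000, -0.711256, 0.000000)
  Y <- Y + (h/6)(k1 + 2k2 + 2k3 + k4): s = 1.1796, t = 1.3000, ds/dtau = 0.8134, dt/dtau = 1.5000
step 3:
  k1: at (s, t) = (1.179640, 1.300000), (ds/dtau, dt/dtau) = (0.813418, 1.500000); Gamma_sss = 1.075907, Gamma_sst = 0.000000, Gamma_stt = 0.000000, Gamma_tss = 0.000000, Gamma_tst = 0.000000, Gamma_ttt = 0.000000; k1 = (0.813418, 1.500000, -0.711873, 0.000000)
  k2: at (s, t) = (1.220311, 1.375000), (ds/dtau, dt/dtau) = (0.777825, 1.500000); Gamma_sss = 1.046548, Gamma_sst = 0.000000, Gamma_stt = 0.000000, Gamma_tss = 0.000000, Gamma_tst = 0.000000, Gamma_ttt = 0.000000; k2 = (0.777825, 1.500000, -0.633173, 0.000000)
  k3: at (s, t) = (1.218531, 1.375000), (ds/dtau, dt/dtau) = (0.781760, 1.500000); Gamma_sss = 1.047796, Gamma_sst = 0.000000, Gamma_stt = 0.000000, Gamma_tss = 0.000000, Gamma_tst = 0.000000, Gamma_ttt = 0.000000; k3 = (0.781760, 1.500000, -0.640358, 0.000000)
  k4: at (s, t) = (1.257816, 1.450000), (ds/dtau, dt/dtau) = (0.749382, 1.500000); Gamma_sss = 1.020992, Gamma_sst = 0.000000, Gamma_stt = 0.000000, Gamma_tss = 0.000000, Gamma_tst = 0.000000, Gamma_ttt = 0.000000; k4 = (0.749382, 1.500000, -0.573362, 0.000000)
  Y <- Y + (h/6)(k1 + 2k2 + 2k3 + k4): s = 1.2577, t = 1.4500, ds/dtau = 0.7495, dt/dtau = 1.5000


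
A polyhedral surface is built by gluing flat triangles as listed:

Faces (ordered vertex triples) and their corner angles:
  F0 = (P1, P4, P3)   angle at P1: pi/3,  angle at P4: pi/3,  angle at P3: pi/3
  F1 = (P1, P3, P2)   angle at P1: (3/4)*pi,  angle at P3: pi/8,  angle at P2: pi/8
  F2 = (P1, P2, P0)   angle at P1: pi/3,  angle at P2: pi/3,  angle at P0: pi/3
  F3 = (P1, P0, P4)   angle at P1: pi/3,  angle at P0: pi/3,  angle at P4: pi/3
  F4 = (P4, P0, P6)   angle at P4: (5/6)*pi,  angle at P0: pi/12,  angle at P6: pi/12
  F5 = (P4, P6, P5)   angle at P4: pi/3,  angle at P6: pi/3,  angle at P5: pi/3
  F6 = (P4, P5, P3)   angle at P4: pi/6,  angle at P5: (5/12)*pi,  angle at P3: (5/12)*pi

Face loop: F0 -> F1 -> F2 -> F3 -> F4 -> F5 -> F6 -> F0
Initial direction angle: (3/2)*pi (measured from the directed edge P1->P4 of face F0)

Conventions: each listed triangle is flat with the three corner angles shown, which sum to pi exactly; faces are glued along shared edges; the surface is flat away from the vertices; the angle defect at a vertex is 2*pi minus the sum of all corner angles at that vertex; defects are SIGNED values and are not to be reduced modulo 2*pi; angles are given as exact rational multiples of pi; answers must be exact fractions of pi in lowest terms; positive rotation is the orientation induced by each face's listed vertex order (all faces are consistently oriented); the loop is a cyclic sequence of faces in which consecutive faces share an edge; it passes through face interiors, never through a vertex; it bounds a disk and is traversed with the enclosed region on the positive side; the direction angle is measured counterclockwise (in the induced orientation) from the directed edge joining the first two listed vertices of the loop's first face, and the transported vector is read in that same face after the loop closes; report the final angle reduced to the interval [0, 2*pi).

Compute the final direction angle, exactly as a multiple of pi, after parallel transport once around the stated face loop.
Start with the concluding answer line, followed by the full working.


Answer: final direction angle = (7/4)*pi

enclosed vertex P1: corner angles sum to (7/4)*pi, defect = 2*pi - (7/4)*pi = pi/4
enclosed vertex P4: corner angles sum to 2*pi, defect = 2*pi - 2*pi = 0
the rotation equals the total enclosed defect, so the final angle is initial + defects (mod 2*pi)
final angle = (3/2)*pi + pi/4 = (7/4)*pi (mod 2*pi)
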